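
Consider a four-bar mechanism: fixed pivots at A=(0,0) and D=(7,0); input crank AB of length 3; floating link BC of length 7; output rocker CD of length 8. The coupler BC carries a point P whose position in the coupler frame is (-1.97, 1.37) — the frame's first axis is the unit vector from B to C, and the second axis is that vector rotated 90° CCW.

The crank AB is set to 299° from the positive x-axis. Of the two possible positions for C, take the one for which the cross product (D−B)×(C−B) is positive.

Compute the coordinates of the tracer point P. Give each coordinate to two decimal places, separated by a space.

0.45 -4.80

A=(0,0), D=(7.00,0)
B = A + 3.00·(cos299°, sin299°) = (1.4544, -2.6239)
|BD| = 6.1350
circle(B,7.00) ∩ circle(D,8.00): a=1.8450, h=6.7525
  candidates: C₊=(0.2342,4.2690) cross=41.426; C₋=(6.0101,-7.9385) cross=-41.426
  mode + wants cross > 0 → take C=(0.2342,4.2690) (cross=41.426)
ex = (C−B)/|BC| = (-0.1743,0.9847); ey = (-0.9847,-0.1743)
P = B + -1.97·ex + 1.37·ey = (0.4488,-4.8025)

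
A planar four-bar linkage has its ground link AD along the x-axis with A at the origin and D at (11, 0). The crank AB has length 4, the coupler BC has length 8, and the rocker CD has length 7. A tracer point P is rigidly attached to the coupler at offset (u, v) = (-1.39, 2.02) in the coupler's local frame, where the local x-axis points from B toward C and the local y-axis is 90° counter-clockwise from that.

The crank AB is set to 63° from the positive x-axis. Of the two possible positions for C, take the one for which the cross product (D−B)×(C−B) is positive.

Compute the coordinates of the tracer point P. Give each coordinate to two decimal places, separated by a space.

-0.26 4.86

A=(0,0), D=(11.00,0)
B = A + 4.00·(cos63°, sin63°) = (1.8160, 3.5640)
|BD| = 9.8513
circle(B,8.00) ∩ circle(D,7.00): a=5.6870, h=5.6266
  candidates: C₊=(9.1533,6.7520) cross=55.429; C₋=(5.0821,-3.7389) cross=-55.429
  mode + wants cross > 0 → take C=(9.1533,6.7520) (cross=55.429)
ex = (C−B)/|BC| = (0.9172,0.3985); ey = (-0.3985,0.9172)
P = B + -1.39·ex + 2.02·ey = (-0.2639,4.8628)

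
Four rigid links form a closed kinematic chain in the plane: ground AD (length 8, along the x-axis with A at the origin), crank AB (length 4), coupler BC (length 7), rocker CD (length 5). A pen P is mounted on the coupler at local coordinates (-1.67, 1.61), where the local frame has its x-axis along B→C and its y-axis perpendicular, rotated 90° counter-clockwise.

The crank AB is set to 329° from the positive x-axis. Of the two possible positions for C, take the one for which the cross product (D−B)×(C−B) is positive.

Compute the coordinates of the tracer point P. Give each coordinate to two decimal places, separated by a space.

A=(0,0), D=(8.00,0)
B = A + 4.00·(cos329°, sin329°) = (3.4287, -2.0602)
|BD| = 5.0141
circle(B,7.00) ∩ circle(D,5.00): a=4.9003, h=4.9987
  candidates: C₊=(5.8424,4.5105) cross=25.064; C₋=(9.9501,-4.6040) cross=-25.064
  mode + wants cross > 0 → take C=(5.8424,4.5105) (cross=25.064)
ex = (C−B)/|BC| = (0.3448,0.9387); ey = (-0.9387,0.3448)
P = B + -1.67·ex + 1.61·ey = (1.3416,-3.0726)

1.34 -3.07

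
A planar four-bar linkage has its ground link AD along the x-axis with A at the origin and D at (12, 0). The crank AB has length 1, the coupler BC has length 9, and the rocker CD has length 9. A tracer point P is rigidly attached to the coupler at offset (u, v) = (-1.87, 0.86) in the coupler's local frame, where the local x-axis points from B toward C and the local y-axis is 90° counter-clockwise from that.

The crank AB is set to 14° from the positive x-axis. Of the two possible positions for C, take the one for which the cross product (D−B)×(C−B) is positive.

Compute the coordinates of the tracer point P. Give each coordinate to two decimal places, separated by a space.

-0.88 -0.67

A=(0,0), D=(12.00,0)
B = A + 1.00·(cos14°, sin14°) = (0.9703, 0.2419)
|BD| = 11.0324
circle(B,9.00) ∩ circle(D,9.00): a=5.5162, h=7.1114
  candidates: C₊=(6.6411,7.2306) cross=78.455; C₋=(6.3292,-6.9887) cross=-78.455
  mode + wants cross > 0 → take C=(6.6411,7.2306) (cross=78.455)
ex = (C−B)/|BC| = (0.6301,0.7765); ey = (-0.7765,0.6301)
P = B + -1.87·ex + 0.86·ey = (-0.8758,-0.6683)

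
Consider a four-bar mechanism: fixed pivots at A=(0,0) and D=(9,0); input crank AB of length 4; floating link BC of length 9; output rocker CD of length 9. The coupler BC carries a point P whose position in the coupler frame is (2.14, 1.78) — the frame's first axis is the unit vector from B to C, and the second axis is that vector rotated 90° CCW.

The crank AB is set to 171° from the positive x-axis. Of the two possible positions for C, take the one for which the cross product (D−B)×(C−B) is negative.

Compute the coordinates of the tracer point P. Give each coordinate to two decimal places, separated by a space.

-1.19 0.29

A=(0,0), D=(9.00,0)
B = A + 4.00·(cos171°, sin171°) = (-3.9508, 0.6257)
|BD| = 12.9659
circle(B,9.00) ∩ circle(D,9.00): a=6.4829, h=6.2427
  candidates: C₊=(2.8259,6.5483) cross=80.942; C₋=(2.2233,-5.9226) cross=-80.942
  mode - wants cross < 0 → take C=(2.2233,-5.9226) (cross=-80.942)
ex = (C−B)/|BC| = (0.6860,-0.7276); ey = (0.7276,0.6860)
P = B + 2.14·ex + 1.78·ey = (-1.1876,0.2898)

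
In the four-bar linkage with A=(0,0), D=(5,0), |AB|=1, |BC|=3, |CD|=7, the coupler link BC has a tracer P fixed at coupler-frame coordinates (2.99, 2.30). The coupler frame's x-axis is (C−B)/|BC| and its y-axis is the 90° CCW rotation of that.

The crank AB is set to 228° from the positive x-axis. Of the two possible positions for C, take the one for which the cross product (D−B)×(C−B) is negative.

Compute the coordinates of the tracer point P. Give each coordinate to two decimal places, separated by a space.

A=(0,0), D=(5.00,0)
B = A + 1.00·(cos228°, sin228°) = (-0.6691, -0.7431)
|BD| = 5.7176
circle(B,3.00) ∩ circle(D,7.00): a=-0.6391, h=2.9311
  candidates: C₊=(-1.6838,2.0800) cross=16.759; C₋=(-0.9219,-3.7325) cross=-16.759
  mode - wants cross < 0 → take C=(-0.9219,-3.7325) (cross=-16.759)
ex = (C−B)/|BC| = (-0.0842,-0.9964); ey = (0.9964,-0.0842)
P = B + 2.99·ex + 2.30·ey = (1.3708,-3.9163)

1.37 -3.92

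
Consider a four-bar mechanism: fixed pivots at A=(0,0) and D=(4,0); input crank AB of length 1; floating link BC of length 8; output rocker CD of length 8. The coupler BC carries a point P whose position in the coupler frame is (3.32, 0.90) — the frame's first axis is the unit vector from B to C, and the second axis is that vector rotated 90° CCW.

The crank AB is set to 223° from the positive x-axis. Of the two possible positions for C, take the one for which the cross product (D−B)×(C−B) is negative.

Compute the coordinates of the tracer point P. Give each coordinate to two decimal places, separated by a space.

1.51 -3.29

A=(0,0), D=(4.00,0)
B = A + 1.00·(cos223°, sin223°) = (-0.7314, -0.6820)
|BD| = 4.7803
circle(B,8.00) ∩ circle(D,8.00): a=2.3901, h=7.6346
  candidates: C₊=(0.5451,7.2155) cross=36.495; C₋=(2.7236,-7.8975) cross=-36.495
  mode - wants cross < 0 → take C=(2.7236,-7.8975) (cross=-36.495)
ex = (C−B)/|BC| = (0.4319,-0.9019); ey = (0.9019,0.4319)
P = B + 3.32·ex + 0.90·ey = (1.5142,-3.2878)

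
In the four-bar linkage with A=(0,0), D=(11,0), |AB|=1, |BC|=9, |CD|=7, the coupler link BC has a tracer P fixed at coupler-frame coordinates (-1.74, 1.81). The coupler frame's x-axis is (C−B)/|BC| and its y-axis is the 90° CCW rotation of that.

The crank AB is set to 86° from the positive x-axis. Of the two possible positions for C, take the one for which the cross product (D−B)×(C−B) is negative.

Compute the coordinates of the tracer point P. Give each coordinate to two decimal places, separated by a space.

0.11 3.51

A=(0,0), D=(11.00,0)
B = A + 1.00·(cos86°, sin86°) = (0.0698, 0.9976)
|BD| = 10.9757
circle(B,9.00) ∩ circle(D,7.00): a=6.9456, h=5.7235
  candidates: C₊=(7.5068,6.0661) cross=62.819; C₋=(6.4664,-5.3335) cross=-62.819
  mode - wants cross < 0 → take C=(6.4664,-5.3335) (cross=-62.819)
ex = (C−B)/|BC| = (0.7107,-0.7035); ey = (0.7035,0.7107)
P = B + -1.74·ex + 1.81·ey = (0.1063,3.5080)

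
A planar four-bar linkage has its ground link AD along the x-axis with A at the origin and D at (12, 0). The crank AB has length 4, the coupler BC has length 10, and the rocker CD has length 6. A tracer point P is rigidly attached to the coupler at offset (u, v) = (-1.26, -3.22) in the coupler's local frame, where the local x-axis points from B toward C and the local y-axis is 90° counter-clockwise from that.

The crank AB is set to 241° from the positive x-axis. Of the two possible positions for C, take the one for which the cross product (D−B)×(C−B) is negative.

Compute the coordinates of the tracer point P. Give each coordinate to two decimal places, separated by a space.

-3.51 -6.58

A=(0,0), D=(12.00,0)
B = A + 4.00·(cos241°, sin241°) = (-1.9392, -3.4985)
|BD| = 14.3716
circle(B,10.00) ∩ circle(D,6.00): a=9.4124, h=3.3774
  candidates: C₊=(6.3679,2.0686) cross=48.538; C₋=(8.0122,-4.4830) cross=-48.538
  mode - wants cross < 0 → take C=(8.0122,-4.4830) (cross=-48.538)
ex = (C−B)/|BC| = (0.9951,-0.0985); ey = (0.0985,0.9951)
P = B + -1.26·ex + -3.22·ey = (-3.5101,-6.5788)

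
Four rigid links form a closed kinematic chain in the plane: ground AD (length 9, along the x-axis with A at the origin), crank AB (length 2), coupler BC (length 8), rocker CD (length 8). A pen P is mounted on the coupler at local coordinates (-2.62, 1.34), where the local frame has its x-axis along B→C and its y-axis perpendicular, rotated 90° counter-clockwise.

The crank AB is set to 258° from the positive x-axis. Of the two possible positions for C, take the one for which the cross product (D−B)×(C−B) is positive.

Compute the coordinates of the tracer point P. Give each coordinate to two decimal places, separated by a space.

-2.74 -3.76

A=(0,0), D=(9.00,0)
B = A + 2.00·(cos258°, sin258°) = (-0.4158, -1.9563)
|BD| = 9.6169
circle(B,8.00) ∩ circle(D,8.00): a=4.8085, h=6.3937
  candidates: C₊=(2.9915,5.2818) cross=61.487; C₋=(5.5927,-7.2381) cross=-61.487
  mode + wants cross > 0 → take C=(2.9915,5.2818) (cross=61.487)
ex = (C−B)/|BC| = (0.4259,0.9048); ey = (-0.9048,0.4259)
P = B + -2.62·ex + 1.34·ey = (-2.7441,-3.7561)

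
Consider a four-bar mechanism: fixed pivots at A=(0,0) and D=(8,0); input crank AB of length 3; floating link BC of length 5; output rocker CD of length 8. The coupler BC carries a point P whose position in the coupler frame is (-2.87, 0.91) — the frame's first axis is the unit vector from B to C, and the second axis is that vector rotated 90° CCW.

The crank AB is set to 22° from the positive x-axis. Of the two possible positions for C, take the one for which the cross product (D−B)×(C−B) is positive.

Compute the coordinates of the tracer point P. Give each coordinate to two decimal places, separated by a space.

1.83 -1.73

A=(0,0), D=(8.00,0)
B = A + 3.00·(cos22°, sin22°) = (2.7816, 1.1238)
|BD| = 5.3381
circle(B,5.00) ∩ circle(D,8.00): a=-0.9840, h=4.9022
  candidates: C₊=(2.8517,6.1233) cross=26.169; C₋=(0.7876,-3.4614) cross=-26.169
  mode + wants cross > 0 → take C=(2.8517,6.1233) (cross=26.169)
ex = (C−B)/|BC| = (0.0140,0.9999); ey = (-0.9999,0.0140)
P = B + -2.87·ex + 0.91·ey = (1.8314,-1.7331)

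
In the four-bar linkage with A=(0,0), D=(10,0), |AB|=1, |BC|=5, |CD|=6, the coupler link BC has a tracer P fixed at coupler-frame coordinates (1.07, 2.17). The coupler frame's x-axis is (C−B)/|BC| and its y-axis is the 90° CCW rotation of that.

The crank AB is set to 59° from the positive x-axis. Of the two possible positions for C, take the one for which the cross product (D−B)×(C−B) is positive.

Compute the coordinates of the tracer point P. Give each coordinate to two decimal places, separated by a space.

A=(0,0), D=(10.00,0)
B = A + 1.00·(cos59°, sin59°) = (0.5150, 0.8572)
|BD| = 9.5236
circle(B,5.00) ∩ circle(D,6.00): a=4.1843, h=2.7371
  candidates: C₊=(4.9287,3.2065) cross=26.067; C₋=(4.4360,-2.2454) cross=-26.067
  mode + wants cross > 0 → take C=(4.9287,3.2065) (cross=26.067)
ex = (C−B)/|BC| = (0.8827,0.4699); ey = (-0.4699,0.8827)
P = B + 1.07·ex + 2.17·ey = (0.4399,3.2755)

0.44 3.28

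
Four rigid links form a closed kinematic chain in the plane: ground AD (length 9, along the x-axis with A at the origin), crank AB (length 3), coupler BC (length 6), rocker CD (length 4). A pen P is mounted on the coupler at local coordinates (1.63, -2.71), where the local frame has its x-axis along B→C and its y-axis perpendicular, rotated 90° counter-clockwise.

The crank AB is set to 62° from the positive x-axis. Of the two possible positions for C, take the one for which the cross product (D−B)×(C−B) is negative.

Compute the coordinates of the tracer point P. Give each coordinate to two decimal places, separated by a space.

0.49 -0.38

A=(0,0), D=(9.00,0)
B = A + 3.00·(cos62°, sin62°) = (1.4084, 2.6488)
|BD| = 8.0404
circle(B,6.00) ∩ circle(D,4.00): a=5.2639, h=2.8794
  candidates: C₊=(7.3271,3.6334) cross=23.152; C₋=(5.4299,-1.8040) cross=-23.152
  mode - wants cross < 0 → take C=(5.4299,-1.8040) (cross=-23.152)
ex = (C−B)/|BC| = (0.6702,-0.7421); ey = (0.7421,0.6702)
P = B + 1.63·ex + -2.71·ey = (0.4897,-0.3772)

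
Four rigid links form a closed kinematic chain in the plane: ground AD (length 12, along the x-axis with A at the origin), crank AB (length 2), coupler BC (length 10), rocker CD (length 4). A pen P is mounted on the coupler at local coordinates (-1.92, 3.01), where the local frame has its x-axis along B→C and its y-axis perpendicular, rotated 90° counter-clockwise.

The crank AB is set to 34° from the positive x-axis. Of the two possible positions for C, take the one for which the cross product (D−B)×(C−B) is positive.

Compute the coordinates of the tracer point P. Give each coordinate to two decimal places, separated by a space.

-1.03 3.47

A=(0,0), D=(12.00,0)
B = A + 2.00·(cos34°, sin34°) = (1.6581, 1.1184)
|BD| = 10.4022
circle(B,10.00) ∩ circle(D,4.00): a=9.2387, h=3.8270
  candidates: C₊=(11.2547,3.9300) cross=39.810; C₋=(10.4318,-3.6798) cross=-39.810
  mode + wants cross > 0 → take C=(11.2547,3.9300) (cross=39.810)
ex = (C−B)/|BC| = (0.9597,0.2812); ey = (-0.2812,0.9597)
P = B + -1.92·ex + 3.01·ey = (-1.0308,3.4671)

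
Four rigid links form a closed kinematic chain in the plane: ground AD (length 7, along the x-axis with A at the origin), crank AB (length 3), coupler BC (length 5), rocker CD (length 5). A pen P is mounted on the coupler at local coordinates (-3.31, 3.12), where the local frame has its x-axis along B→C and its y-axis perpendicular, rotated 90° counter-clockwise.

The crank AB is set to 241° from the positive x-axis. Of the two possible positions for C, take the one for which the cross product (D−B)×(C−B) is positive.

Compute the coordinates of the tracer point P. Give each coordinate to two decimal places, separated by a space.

-6.00 -2.76

A=(0,0), D=(7.00,0)
B = A + 3.00·(cos241°, sin241°) = (-1.4544, -2.6239)
|BD| = 8.8522
circle(B,5.00) ∩ circle(D,5.00): a=4.4261, h=2.3258
  candidates: C₊=(2.0834,0.9094) cross=20.589; C₋=(3.4622,-3.5332) cross=-20.589
  mode + wants cross > 0 → take C=(2.0834,0.9094) (cross=20.589)
ex = (C−B)/|BC| = (0.7076,0.7066); ey = (-0.7066,0.7076)
P = B + -3.31·ex + 3.12·ey = (-6.0012,-2.7553)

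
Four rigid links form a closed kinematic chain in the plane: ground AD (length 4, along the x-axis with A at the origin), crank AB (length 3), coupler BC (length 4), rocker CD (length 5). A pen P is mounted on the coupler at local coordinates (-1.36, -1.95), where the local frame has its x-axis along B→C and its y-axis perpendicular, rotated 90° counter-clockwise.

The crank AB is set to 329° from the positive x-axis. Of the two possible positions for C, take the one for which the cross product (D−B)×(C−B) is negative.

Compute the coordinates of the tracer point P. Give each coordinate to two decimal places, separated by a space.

0.20 -1.40

A=(0,0), D=(4.00,0)
B = A + 3.00·(cos329°, sin329°) = (2.5715, -1.5451)
|BD| = 2.1043
circle(B,4.00) ∩ circle(D,5.00): a=-1.0864, h=3.8497
  candidates: C₊=(-0.9927,0.2706) cross=8.101; C₋=(4.6607,-4.9562) cross=-8.101
  mode - wants cross < 0 → take C=(4.6607,-4.9562) (cross=-8.101)
ex = (C−B)/|BC| = (0.5223,-0.8528); ey = (0.8528,0.5223)
P = B + -1.36·ex + -1.95·ey = (0.1983,-1.4039)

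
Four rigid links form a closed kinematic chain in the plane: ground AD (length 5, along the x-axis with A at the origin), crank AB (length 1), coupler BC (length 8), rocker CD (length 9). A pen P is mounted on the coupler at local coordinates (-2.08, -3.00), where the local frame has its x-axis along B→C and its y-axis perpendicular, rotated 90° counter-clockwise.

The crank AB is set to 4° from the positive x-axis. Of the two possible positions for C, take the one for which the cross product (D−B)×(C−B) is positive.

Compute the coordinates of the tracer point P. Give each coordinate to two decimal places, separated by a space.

3.99 -2.02

A=(0,0), D=(5.00,0)
B = A + 1.00·(cos4°, sin4°) = (0.9976, 0.0698)
|BD| = 4.0030
circle(B,8.00) ∩ circle(D,9.00): a=-0.1219, h=7.9991
  candidates: C₊=(1.0151,8.0697) cross=32.021; C₋=(0.7363,-7.9260) cross=-32.021
  mode + wants cross > 0 → take C=(1.0151,8.0697) (cross=32.021)
ex = (C−B)/|BC| = (0.0022,1.0000); ey = (-1.0000,0.0022)
P = B + -2.08·ex + -3.00·ey = (3.9930,-2.0168)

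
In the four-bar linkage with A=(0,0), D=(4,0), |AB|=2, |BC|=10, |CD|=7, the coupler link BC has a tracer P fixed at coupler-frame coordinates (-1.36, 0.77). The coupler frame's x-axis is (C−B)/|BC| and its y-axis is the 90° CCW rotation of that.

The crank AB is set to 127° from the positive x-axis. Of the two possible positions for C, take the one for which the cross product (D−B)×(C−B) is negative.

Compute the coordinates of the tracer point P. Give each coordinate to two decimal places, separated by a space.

-1.24 3.16

A=(0,0), D=(4.00,0)
B = A + 2.00·(cos127°, sin127°) = (-1.2036, 1.5973)
|BD| = 5.4433
circle(B,10.00) ∩ circle(D,7.00): a=7.4063, h=6.7191
  candidates: C₊=(7.8483,5.8473) cross=36.574; C₋=(3.9050,-6.9994) cross=-36.574
  mode - wants cross < 0 → take C=(3.9050,-6.9994) (cross=-36.574)
ex = (C−B)/|BC| = (0.5109,-0.8597); ey = (0.8597,0.5109)
P = B + -1.36·ex + 0.77·ey = (-1.2365,3.1598)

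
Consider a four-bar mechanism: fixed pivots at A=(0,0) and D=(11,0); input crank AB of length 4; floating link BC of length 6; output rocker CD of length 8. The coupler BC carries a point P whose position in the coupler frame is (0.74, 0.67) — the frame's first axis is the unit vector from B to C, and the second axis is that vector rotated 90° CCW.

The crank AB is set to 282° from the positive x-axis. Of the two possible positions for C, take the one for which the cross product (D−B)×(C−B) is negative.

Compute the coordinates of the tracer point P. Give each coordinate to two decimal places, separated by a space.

A=(0,0), D=(11.00,0)
B = A + 4.00·(cos282°, sin282°) = (0.8316, -3.9126)
|BD| = 10.8951
circle(B,6.00) ∩ circle(D,8.00): a=4.1626, h=4.3212
  candidates: C₊=(3.1648,1.6152) cross=47.080; C₋=(6.2684,-6.4507) cross=-47.080
  mode - wants cross < 0 → take C=(6.2684,-6.4507) (cross=-47.080)
ex = (C−B)/|BC| = (0.9061,-0.4230); ey = (0.4230,0.9061)
P = B + 0.74·ex + 0.67·ey = (1.7856,-3.6185)

1.79 -3.62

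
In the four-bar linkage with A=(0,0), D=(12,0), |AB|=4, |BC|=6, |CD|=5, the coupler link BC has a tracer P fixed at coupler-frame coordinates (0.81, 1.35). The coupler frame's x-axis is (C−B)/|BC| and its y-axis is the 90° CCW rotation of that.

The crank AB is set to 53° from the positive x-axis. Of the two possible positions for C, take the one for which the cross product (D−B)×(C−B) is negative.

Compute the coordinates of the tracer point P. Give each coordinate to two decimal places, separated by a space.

3.89 3.72

A=(0,0), D=(12.00,0)
B = A + 4.00·(cos53°, sin53°) = (2.4073, 3.1945)
|BD| = 10.1107
circle(B,6.00) ∩ circle(D,5.00): a=5.5993, h=2.1558
  candidates: C₊=(8.4009,3.4708) cross=21.797; C₋=(7.0386,-0.6200) cross=-21.797
  mode - wants cross < 0 → take C=(7.0386,-0.6200) (cross=-21.797)
ex = (C−B)/|BC| = (0.7719,-0.6358); ey = (0.6358,0.7719)
P = B + 0.81·ex + 1.35·ey = (3.8908,3.7216)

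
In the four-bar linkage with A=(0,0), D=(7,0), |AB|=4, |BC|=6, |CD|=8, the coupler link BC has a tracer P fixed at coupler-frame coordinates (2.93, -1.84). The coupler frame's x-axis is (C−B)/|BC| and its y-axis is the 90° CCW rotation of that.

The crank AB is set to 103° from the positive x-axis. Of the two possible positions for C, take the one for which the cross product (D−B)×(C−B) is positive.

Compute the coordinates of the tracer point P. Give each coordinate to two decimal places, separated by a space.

2.55 4.12

A=(0,0), D=(7.00,0)
B = A + 4.00·(cos103°, sin103°) = (-0.8998, 3.8975)
|BD| = 8.8089
circle(B,6.00) ∩ circle(D,8.00): a=2.8152, h=5.2986
  candidates: C₊=(3.9692,7.4036) cross=46.675; C₋=(-0.7195,-2.0998) cross=-46.675
  mode + wants cross > 0 → take C=(3.9692,7.4036) (cross=46.675)
ex = (C−B)/|BC| = (0.8115,0.5844); ey = (-0.5844,0.8115)
P = B + 2.93·ex + -1.84·ey = (2.5531,4.1165)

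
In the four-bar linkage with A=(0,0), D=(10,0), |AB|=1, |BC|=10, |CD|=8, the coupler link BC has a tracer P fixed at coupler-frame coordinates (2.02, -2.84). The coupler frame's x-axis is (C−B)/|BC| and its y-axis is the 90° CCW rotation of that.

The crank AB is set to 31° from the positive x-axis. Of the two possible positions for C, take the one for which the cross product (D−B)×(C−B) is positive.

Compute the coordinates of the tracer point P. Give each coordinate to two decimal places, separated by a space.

A=(0,0), D=(10.00,0)
B = A + 1.00·(cos31°, sin31°) = (0.8572, 0.5150)
|BD| = 9.1573
circle(B,10.00) ∩ circle(D,8.00): a=6.5443, h=7.5612
  candidates: C₊=(7.8164,7.6962) cross=69.241; C₋=(6.9658,-7.4023) cross=-69.241
  mode + wants cross > 0 → take C=(7.8164,7.6962) (cross=69.241)
ex = (C−B)/|BC| = (0.6959,0.7181); ey = (-0.7181,0.6959)
P = B + 2.02·ex + -2.84·ey = (4.3024,-0.0108)

4.30 -0.01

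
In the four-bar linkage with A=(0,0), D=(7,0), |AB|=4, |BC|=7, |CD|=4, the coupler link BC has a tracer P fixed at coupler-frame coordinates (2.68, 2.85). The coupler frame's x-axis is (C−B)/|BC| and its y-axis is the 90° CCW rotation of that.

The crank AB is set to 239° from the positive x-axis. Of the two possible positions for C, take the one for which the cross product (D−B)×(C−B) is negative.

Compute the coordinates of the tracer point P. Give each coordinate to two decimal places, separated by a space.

A=(0,0), D=(7.00,0)
B = A + 4.00·(cos239°, sin239°) = (-2.0602, -3.4287)
|BD| = 9.6872
circle(B,7.00) ∩ circle(D,4.00): a=6.5469, h=2.4776
  candidates: C₊=(3.1860,1.2057) cross=24.001; C₋=(4.9398,-3.4287) cross=-24.001
  mode - wants cross < 0 → take C=(4.9398,-3.4287) (cross=-24.001)
ex = (C−B)/|BC| = (1.0000,0.0000); ey = (-0.0000,1.0000)
P = B + 2.68·ex + 2.85·ey = (0.6198,-0.5787)

0.62 -0.58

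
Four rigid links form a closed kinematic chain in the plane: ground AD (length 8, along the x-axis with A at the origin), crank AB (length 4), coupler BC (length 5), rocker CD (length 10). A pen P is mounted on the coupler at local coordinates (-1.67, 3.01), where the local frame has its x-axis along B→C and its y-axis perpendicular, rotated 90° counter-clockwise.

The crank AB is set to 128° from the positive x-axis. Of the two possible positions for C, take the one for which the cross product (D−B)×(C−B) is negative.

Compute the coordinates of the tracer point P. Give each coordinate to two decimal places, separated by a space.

0.31 5.19

A=(0,0), D=(8.00,0)
B = A + 4.00·(cos128°, sin128°) = (-2.4626, 3.1520)
|BD| = 10.9271
circle(B,5.00) ∩ circle(D,10.00): a=2.0317, h=4.5686
  candidates: C₊=(0.8006,6.9404) cross=49.922; C₋=(-1.8351,-1.8084) cross=-49.922
  mode - wants cross < 0 → take C=(-1.8351,-1.8084) (cross=-49.922)
ex = (C−B)/|BC| = (0.1255,-0.9921); ey = (0.9921,0.1255)
P = B + -1.67·ex + 3.01·ey = (0.3140,5.1866)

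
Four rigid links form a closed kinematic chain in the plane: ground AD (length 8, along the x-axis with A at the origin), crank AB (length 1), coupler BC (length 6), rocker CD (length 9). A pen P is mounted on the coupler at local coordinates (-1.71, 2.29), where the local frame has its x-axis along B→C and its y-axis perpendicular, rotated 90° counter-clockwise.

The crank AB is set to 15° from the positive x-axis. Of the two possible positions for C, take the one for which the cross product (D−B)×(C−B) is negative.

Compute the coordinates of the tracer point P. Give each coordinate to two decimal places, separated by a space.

A=(0,0), D=(8.00,0)
B = A + 1.00·(cos15°, sin15°) = (0.9659, 0.2588)
|BD| = 7.0388
circle(B,6.00) ∩ circle(D,9.00): a=0.3229, h=5.9913
  candidates: C₊=(1.5089,6.2342) cross=42.172; C₋=(1.0683,-5.7403) cross=-42.172
  mode - wants cross < 0 → take C=(1.0683,-5.7403) (cross=-42.172)
ex = (C−B)/|BC| = (0.0171,-0.9999); ey = (0.9999,0.0171)
P = B + -1.71·ex + 2.29·ey = (3.2264,2.0076)

3.23 2.01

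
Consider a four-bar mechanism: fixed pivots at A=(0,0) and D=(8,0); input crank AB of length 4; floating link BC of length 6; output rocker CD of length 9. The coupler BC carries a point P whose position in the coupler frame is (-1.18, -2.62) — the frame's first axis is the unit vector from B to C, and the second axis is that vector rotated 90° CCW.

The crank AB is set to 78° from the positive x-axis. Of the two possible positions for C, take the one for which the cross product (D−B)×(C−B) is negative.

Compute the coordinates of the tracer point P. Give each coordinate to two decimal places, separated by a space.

A=(0,0), D=(8.00,0)
B = A + 4.00·(cos78°, sin78°) = (0.8316, 3.9126)
|BD| = 8.1666
circle(B,6.00) ∩ circle(D,9.00): a=1.3282, h=5.8511
  candidates: C₊=(4.8007,8.4122) cross=47.784; C₋=(-0.8058,-1.8597) cross=-47.784
  mode - wants cross < 0 → take C=(-0.8058,-1.8597) (cross=-47.784)
ex = (C−B)/|BC| = (-0.2729,-0.9620); ey = (0.9620,-0.2729)
P = B + -1.18·ex + -2.62·ey = (-1.3669,5.7628)

-1.37 5.76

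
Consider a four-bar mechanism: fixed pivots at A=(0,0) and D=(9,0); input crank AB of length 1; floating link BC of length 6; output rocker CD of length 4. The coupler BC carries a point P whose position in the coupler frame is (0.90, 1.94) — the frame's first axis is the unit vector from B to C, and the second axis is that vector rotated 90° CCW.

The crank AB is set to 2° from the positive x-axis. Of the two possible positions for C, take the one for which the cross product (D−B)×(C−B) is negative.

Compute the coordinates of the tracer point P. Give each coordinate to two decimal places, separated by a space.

2.73 1.29

A=(0,0), D=(9.00,0)
B = A + 1.00·(cos2°, sin2°) = (0.9994, 0.0349)
|BD| = 8.0007
circle(B,6.00) ∩ circle(D,4.00): a=5.2502, h=2.9043
  candidates: C₊=(6.2622,2.9163) cross=23.236; C₋=(6.2369,-2.8923) cross=-23.236
  mode - wants cross < 0 → take C=(6.2369,-2.8923) (cross=-23.236)
ex = (C−B)/|BC| = (0.8729,-0.4879); ey = (0.4879,0.8729)
P = B + 0.90·ex + 1.94·ey = (2.7315,1.2893)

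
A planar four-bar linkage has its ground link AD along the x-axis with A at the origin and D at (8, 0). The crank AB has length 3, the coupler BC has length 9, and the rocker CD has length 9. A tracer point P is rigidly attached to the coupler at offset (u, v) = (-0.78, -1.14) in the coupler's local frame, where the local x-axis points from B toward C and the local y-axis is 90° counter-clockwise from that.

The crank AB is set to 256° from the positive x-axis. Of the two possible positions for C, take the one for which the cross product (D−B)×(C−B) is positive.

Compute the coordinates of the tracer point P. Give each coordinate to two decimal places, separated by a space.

0.22 -3.92

A=(0,0), D=(8.00,0)
B = A + 3.00·(cos256°, sin256°) = (-0.7258, -2.9109)
|BD| = 9.1985
circle(B,9.00) ∩ circle(D,9.00): a=4.5992, h=7.7361
  candidates: C₊=(1.1890,5.8831) cross=71.160; C₋=(6.0852,-8.7940) cross=-71.160
  mode + wants cross > 0 → take C=(1.1890,5.8831) (cross=71.160)
ex = (C−B)/|BC| = (0.2128,0.9771); ey = (-0.9771,0.2128)
P = B + -0.78·ex + -1.14·ey = (0.2222,-3.9156)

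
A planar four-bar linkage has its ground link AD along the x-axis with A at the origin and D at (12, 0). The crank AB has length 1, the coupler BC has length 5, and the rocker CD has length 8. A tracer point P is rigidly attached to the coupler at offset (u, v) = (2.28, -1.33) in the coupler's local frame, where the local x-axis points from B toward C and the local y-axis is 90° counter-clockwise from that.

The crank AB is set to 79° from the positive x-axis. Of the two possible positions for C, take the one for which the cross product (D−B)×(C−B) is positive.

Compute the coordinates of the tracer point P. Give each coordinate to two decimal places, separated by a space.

A=(0,0), D=(12.00,0)
B = A + 1.00·(cos79°, sin79°) = (0.1908, 0.9816)
|BD| = 11.8499
circle(B,5.00) ∩ circle(D,8.00): a=4.2794, h=2.5859
  candidates: C₊=(4.6697,3.2042) cross=30.643; C₋=(4.2413,-1.9499) cross=-30.643
  mode + wants cross > 0 → take C=(4.6697,3.2042) (cross=30.643)
ex = (C−B)/|BC| = (0.8958,0.4445); ey = (-0.4445,0.8958)
P = B + 2.28·ex + -1.33·ey = (2.8244,0.8037)

2.82 0.80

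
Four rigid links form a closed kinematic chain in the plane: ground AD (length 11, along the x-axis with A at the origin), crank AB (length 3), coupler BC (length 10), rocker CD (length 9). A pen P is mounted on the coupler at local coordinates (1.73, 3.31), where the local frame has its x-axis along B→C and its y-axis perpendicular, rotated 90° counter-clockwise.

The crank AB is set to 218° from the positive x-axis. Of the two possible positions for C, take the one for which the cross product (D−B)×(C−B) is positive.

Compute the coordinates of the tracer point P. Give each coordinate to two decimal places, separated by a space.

-3.77 1.61

A=(0,0), D=(11.00,0)
B = A + 3.00·(cos218°, sin218°) = (-2.3640, -1.8470)
|BD| = 13.4911
circle(B,10.00) ∩ circle(D,9.00): a=7.4497, h=6.6710
  candidates: C₊=(4.1022,5.7811) cross=89.999; C₋=(5.9288,-7.4353) cross=-89.999
  mode + wants cross > 0 → take C=(4.1022,5.7811) (cross=89.999)
ex = (C−B)/|BC| = (0.6466,0.7628); ey = (-0.7628,0.6466)
P = B + 1.73·ex + 3.31·ey = (-3.7703,1.6130)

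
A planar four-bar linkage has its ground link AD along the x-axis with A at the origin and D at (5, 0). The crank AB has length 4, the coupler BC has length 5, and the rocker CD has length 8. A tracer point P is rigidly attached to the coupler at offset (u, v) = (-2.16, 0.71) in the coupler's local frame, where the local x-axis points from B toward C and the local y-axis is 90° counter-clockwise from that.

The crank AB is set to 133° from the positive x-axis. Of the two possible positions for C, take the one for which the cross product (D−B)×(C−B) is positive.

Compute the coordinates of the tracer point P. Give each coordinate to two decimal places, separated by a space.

A=(0,0), D=(5.00,0)
B = A + 4.00·(cos133°, sin133°) = (-2.7280, 2.9254)
|BD| = 8.2632
circle(B,5.00) ∩ circle(D,8.00): a=1.7717, h=4.6756
  candidates: C₊=(0.5843,6.6709) cross=38.635; C₋=(-2.7263,-2.0746) cross=-38.635
  mode + wants cross > 0 → take C=(0.5843,6.6709) (cross=38.635)
ex = (C−B)/|BC| = (0.6625,0.7491); ey = (-0.7491,0.6625)
P = B + -2.16·ex + 0.71·ey = (-4.6908,1.7777)

-4.69 1.78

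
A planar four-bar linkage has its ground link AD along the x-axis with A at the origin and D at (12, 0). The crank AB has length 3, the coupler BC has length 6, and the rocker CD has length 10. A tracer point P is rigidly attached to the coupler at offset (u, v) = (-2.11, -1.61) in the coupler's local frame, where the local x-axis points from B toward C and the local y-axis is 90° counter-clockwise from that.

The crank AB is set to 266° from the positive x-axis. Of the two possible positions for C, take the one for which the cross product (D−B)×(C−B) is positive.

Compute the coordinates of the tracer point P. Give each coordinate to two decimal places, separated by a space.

0.37 -5.58

A=(0,0), D=(12.00,0)
B = A + 3.00·(cos266°, sin266°) = (-0.2093, -2.9927)
|BD| = 12.5707
circle(B,6.00) ∩ circle(D,10.00): a=3.7397, h=4.6919
  candidates: C₊=(2.3059,2.4547) cross=58.981; C₋=(4.5400,-6.6594) cross=-58.981
  mode + wants cross > 0 → take C=(2.3059,2.4547) (cross=58.981)
ex = (C−B)/|BC| = (0.4192,0.9079); ey = (-0.9079,0.4192)
P = B + -2.11·ex + -1.61·ey = (0.3679,-5.5833)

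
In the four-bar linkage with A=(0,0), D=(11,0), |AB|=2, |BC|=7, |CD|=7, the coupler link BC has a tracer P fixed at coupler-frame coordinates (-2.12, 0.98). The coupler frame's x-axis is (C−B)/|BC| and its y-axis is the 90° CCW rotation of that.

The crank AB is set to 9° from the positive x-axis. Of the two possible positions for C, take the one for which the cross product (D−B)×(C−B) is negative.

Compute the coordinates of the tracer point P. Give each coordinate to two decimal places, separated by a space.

1.44 2.59

A=(0,0), D=(11.00,0)
B = A + 2.00·(cos9°, sin9°) = (1.9754, 0.3129)
|BD| = 9.0300
circle(B,7.00) ∩ circle(D,7.00): a=4.5150, h=5.3493
  candidates: C₊=(6.6730,5.5025) cross=48.304; C₋=(6.3023,-5.1896) cross=-48.304
  mode - wants cross < 0 → take C=(6.3023,-5.1896) (cross=-48.304)
ex = (C−B)/|BC| = (0.6181,-0.7861); ey = (0.7861,0.6181)
P = B + -2.12·ex + 0.98·ey = (1.4353,2.5851)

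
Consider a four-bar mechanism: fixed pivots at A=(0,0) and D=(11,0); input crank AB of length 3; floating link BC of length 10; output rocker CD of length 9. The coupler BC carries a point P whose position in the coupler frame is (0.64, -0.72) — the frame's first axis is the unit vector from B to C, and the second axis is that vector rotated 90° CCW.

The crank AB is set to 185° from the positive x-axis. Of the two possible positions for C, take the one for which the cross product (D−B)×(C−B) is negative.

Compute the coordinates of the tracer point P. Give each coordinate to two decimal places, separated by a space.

A=(0,0), D=(11.00,0)
B = A + 3.00·(cos185°, sin185°) = (-2.9886, -0.2615)
|BD| = 13.9910
circle(B,10.00) ∩ circle(D,9.00): a=7.6745, h=6.4111
  candidates: C₊=(4.5648,6.2919) cross=89.697; C₋=(4.8044,-6.5280) cross=-89.697
  mode - wants cross < 0 → take C=(4.8044,-6.5280) (cross=-89.697)
ex = (C−B)/|BC| = (0.7793,-0.6267); ey = (0.6267,0.7793)
P = B + 0.64·ex + -0.72·ey = (-2.9410,-1.2236)

-2.94 -1.22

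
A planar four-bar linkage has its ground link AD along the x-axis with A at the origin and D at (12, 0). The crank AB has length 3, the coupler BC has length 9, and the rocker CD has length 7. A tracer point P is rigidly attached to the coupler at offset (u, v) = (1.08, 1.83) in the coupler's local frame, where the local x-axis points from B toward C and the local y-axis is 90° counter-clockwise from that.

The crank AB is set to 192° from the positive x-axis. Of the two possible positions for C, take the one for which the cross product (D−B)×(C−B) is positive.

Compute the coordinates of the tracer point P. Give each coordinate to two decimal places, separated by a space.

-2.57 1.47

A=(0,0), D=(12.00,0)
B = A + 3.00·(cos192°, sin192°) = (-2.9344, -0.6237)
|BD| = 14.9475
circle(B,9.00) ∩ circle(D,7.00): a=8.5441, h=2.8280
  candidates: C₊=(5.4843,2.5583) cross=42.271; C₋=(5.7203,-3.0927) cross=-42.271
  mode + wants cross > 0 → take C=(5.4843,2.5583) (cross=42.271)
ex = (C−B)/|BC| = (0.9354,0.3536); ey = (-0.3536,0.9354)
P = B + 1.08·ex + 1.83·ey = (-2.5712,1.4699)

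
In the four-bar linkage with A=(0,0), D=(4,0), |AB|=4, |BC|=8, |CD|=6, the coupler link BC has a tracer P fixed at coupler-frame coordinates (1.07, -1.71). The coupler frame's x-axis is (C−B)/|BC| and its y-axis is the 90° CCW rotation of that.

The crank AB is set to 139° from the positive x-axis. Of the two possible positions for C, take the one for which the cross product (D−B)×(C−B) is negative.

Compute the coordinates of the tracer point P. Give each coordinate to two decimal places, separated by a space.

A=(0,0), D=(4.00,0)
B = A + 4.00·(cos139°, sin139°) = (-3.0188, 2.6242)
|BD| = 7.4934
circle(B,8.00) ∩ circle(D,6.00): a=5.6150, h=5.6984
  candidates: C₊=(4.2362,5.9953) cross=42.700; C₋=(0.2450,-4.6797) cross=-42.700
  mode - wants cross < 0 → take C=(0.2450,-4.6797) (cross=-42.700)
ex = (C−B)/|BC| = (0.4080,-0.9130); ey = (0.9130,0.4080)
P = B + 1.07·ex + -1.71·ey = (-4.1435,0.9497)

-4.14 0.95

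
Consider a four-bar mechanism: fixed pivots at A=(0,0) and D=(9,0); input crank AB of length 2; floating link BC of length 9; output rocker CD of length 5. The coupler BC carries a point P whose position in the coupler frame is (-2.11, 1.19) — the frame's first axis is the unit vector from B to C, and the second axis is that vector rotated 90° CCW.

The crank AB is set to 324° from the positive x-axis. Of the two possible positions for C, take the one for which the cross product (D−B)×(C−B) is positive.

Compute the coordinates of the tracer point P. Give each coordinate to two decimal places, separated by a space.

-0.74 -1.74

A=(0,0), D=(9.00,0)
B = A + 2.00·(cos324°, sin324°) = (1.6180, -1.1756)
|BD| = 7.4750
circle(B,9.00) ∩ circle(D,5.00): a=7.4833, h=5.0000
  candidates: C₊=(8.2219,4.9391) cross=37.375; C₋=(9.7946,-4.9365) cross=-37.375
  mode + wants cross > 0 → take C=(8.2219,4.9391) (cross=37.375)
ex = (C−B)/|BC| = (0.7338,0.6794); ey = (-0.6794,0.7338)
P = B + -2.11·ex + 1.19·ey = (-0.7387,-1.7359)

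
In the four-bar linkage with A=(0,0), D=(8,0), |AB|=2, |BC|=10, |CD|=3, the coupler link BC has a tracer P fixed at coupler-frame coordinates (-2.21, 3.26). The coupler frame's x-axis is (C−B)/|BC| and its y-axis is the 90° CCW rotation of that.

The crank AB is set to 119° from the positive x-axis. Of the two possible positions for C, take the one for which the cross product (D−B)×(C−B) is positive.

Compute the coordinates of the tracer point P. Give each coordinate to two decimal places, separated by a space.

A=(0,0), D=(8.00,0)
B = A + 2.00·(cos119°, sin119°) = (-0.9696, 1.7492)
|BD| = 9.1386
circle(B,10.00) ∩ circle(D,3.00): a=9.5482, h=2.9719
  candidates: C₊=(8.9709,2.8386) cross=27.159; C₋=(7.8332,-2.9954) cross=-27.159
  mode + wants cross > 0 → take C=(8.9709,2.8386) (cross=27.159)
ex = (C−B)/|BC| = (0.9940,0.1089); ey = (-0.1089,0.9940)
P = B + -2.21·ex + 3.26·ey = (-3.5216,4.7491)

-3.52 4.75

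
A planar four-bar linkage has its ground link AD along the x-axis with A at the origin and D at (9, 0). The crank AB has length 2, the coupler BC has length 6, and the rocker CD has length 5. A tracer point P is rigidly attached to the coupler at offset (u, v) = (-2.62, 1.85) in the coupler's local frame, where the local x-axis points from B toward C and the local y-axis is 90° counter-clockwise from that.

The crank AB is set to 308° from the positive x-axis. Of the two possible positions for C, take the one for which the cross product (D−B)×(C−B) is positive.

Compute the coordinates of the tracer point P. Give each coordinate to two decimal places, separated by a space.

A=(0,0), D=(9.00,0)
B = A + 2.00·(cos308°, sin308°) = (1.2313, -1.5760)
|BD| = 7.9269
circle(B,6.00) ∩ circle(D,5.00): a=4.6573, h=3.7828
  candidates: C₊=(5.0436,3.0572) cross=29.986; C₋=(6.5477,-4.3573) cross=-29.986
  mode + wants cross > 0 → take C=(5.0436,3.0572) (cross=29.986)
ex = (C−B)/|BC| = (0.6354,0.7722); ey = (-0.7722,0.6354)
P = B + -2.62·ex + 1.85·ey = (-1.8619,-2.4238)

-1.86 -2.42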